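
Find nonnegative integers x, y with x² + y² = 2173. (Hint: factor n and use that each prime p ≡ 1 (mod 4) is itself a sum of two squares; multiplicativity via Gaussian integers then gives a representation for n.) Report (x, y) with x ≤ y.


Step 1: Factor n = 2173 = 41 · 53.
Step 2: Check the mod-4 condition on each prime factor: 41 ≡ 1 (mod 4), exponent 1; 53 ≡ 1 (mod 4), exponent 1.
All primes ≡ 3 (mod 4) appear to even exponent (or don't appear), so by the two-squares theorem n IS expressible as a sum of two squares.
Step 3: Build a representation. Here n = 41 · 53 is a product of primes ≡ 1 (mod 4). Each prime p ≡ 1 (mod 4) is itself a sum of two squares; find a² by testing p − a² for a perfect square:
  41: 41 − 1² = 40, 41 − 2² = 37, 41 − 3² = 32, 41 − 4² = 25 = 5² ⇒ 41 = 4² + 5².
  53: 53 − 1² = 52, 53 − 2² = 49 = 7² ⇒ 53 = 2² + 7².
  Combine using the Brahmagupta–Fibonacci identity (a² + b²)(c² + d²) = (ac − bd)² + (ad + bc)² = (ac + bd)² + (ad − bc)²:
  41 · 53 = 2173: from (4² + 5²)(2² + 7²), take (4·2 − 5·7, 4·7 + 5·2) = (8 − 35, 28 + 10) = (-27, 38); dropping signs (only squares matter) gives (27, 38); check 27² + 38² = 729 + 1444 = 2173 ✓.
Step 4: Order so x ≤ y and verify: 27² + 38² = 729 + 1444 = 2173 = n. ✓

n = 2173 = 27² + 38² (one valid representation with x ≤ y).


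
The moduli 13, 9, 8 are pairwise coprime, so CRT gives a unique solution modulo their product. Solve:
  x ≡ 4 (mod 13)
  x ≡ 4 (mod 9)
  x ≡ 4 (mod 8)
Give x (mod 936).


Moduli 13, 9, 8 are pairwise coprime; by CRT there is a unique solution modulo M = 13 · 9 · 8 = 936.
Solve pairwise, accumulating the modulus:
  Start with x ≡ 4 (mod 13).
  Combine with x ≡ 4 (mod 9): since gcd(13, 9) = 1, we get a unique residue mod 117.
    Write x = 4 + 13·t and substitute into x ≡ 4 (mod 9): 13·t ≡ 4 − 4 = 0 (mod 9).
    Reduce coefficients mod 9: 4·t ≡ 0 (mod 9).
    The inverse of 4 mod 9 is 7 (since 4·7 = 28 = 3·9 + 1), so t ≡ 7·0 = 0 ≡ 0 (mod 9).
    Then x = 4 + 13·0 = 4, valid modulo lcm(13, 9) = 117: x ≡ 4 (mod 117).
  Combine with x ≡ 4 (mod 8): since gcd(117, 8) = 1, we get a unique residue mod 936.
    Write x = 4 + 117·t and substitute into x ≡ 4 (mod 8): 117·t ≡ 4 − 4 = 0 (mod 8).
    Reduce coefficients mod 8: 5·t ≡ 0 (mod 8).
    The inverse of 5 mod 8 is 5 (since 5·5 = 25 = 3·8 + 1), so t ≡ 5·0 = 0 ≡ 0 (mod 8).
    Then x = 4 + 117·0 = 4, valid modulo lcm(117, 8) = 936: x ≡ 4 (mod 936).
Verify: 4 mod 13 = 4 ✓, 4 mod 9 = 4 ✓, 4 mod 8 = 4 ✓.

x ≡ 4 (mod 936).


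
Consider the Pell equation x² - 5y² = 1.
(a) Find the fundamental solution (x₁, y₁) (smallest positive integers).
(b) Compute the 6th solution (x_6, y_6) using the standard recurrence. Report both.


Step 1: Find the fundamental solution (x₁, y₁) of x² - 5y² = 1.
  Expand √5 as a continued fraction. a₀ = ⌊√5⌋ = 2; iterate m_{k+1} = d_k·a_k − m_k, d_{k+1} = (5 − m_{k+1}²)/d_k, a_{k+1} = ⌊(a₀ + m_{k+1})/d_{k+1}⌋ (starting m₀ = 0, d₀ = 1), with convergents p_k = a_k·p_{k-1} + p_{k-2}, q_k = a_k·q_{k-1} + q_{k-2} (p₋₁ = 1, q₋₁ = 0):
  k = 0: a₀ = 2; p₀/q₀ = 2/1; p₀² − 5·q₀² = 4 − 5 = -1.
  k = 1: m = 2, d = 1, a = ⌊(2 + 2)/1⌋ = 4; p/q = (4·2 + 1)/(4·1 + 0) = 9/4; p² − 5·q² = 81 − 80 = 1.
  The first convergent with p² − 5·q² = 1 gives the fundamental solution (x₁, y₁) = (9, 4).
Step 2: Apply the recurrence (x_{n+1}, y_{n+1}) = (x₁x_n + 5y₁y_n, x₁y_n + y₁x_n) repeatedly.
  From (x_1, y_1) = (9, 4): x_2 = 9·9 + 5·4·4 = 161; y_2 = 9·4 + 4·9 = 72.
  From (x_2, y_2) = (161, 72): x_3 = 9·161 + 5·4·72 = 2889; y_3 = 9·72 + 4·161 = 1292.
  From (x_3, y_3) = (2889, 1292): x_4 = 9·2889 + 5·4·1292 = 51841; y_4 = 9·1292 + 4·2889 = 23184.
  From (x_4, y_4) = (51841, 23184): x_5 = 9·51841 + 5·4·23184 = 930249; y_5 = 9·23184 + 4·51841 = 416020.
  From (x_5, y_5) = (930249, 416020): x_6 = 9·930249 + 5·4·416020 = 16692641; y_6 = 9·416020 + 4·930249 = 7465176.
Step 3: Verify x_6² - 5·y_6² = 278644263554881 - 278644263554880 = 1 (should be 1). ✓

(x_1, y_1) = (9, 4); (x_6, y_6) = (16692641, 7465176).


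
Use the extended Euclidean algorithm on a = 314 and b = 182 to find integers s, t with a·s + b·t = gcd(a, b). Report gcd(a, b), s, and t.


Euclidean algorithm on (314, 182) — divide until remainder is 0:
  314 = 1 · 182 + 132
  182 = 1 · 132 + 50
  132 = 2 · 50 + 32
  50 = 1 · 32 + 18
  32 = 1 · 18 + 14
  18 = 1 · 14 + 4
  14 = 3 · 4 + 2
  4 = 2 · 2 + 0
gcd(314, 182) = 2.
Track Bezout coefficients alongside the remainders: start with r₀ = 314 = a·1 + b·0 (s = 1, t = 0) and r₁ = 182 = a·0 + b·1 (s = 0, t = 1); each new remainder r_{k+1} = r_{k-1} − q_k·r_k inherits s_{k+1} = s_{k-1} − q_k·s_k, t_{k+1} = t_{k-1} − q_k·t_k, so r_k = a·s_k + b·t_k at every step:
  q = 1: r = 132, s = 1 − 1·0 = 1, t = 0 − 1·1 = -1  (check: 314·1 + 182·(-1) = 132)
  q = 1: r = 50, s = 0 − 1·1 = -1, t = 1 − 1·(-1) = 2  (check: 314·(-1) + 182·2 = 50)
  q = 2: r = 32, s = 1 − 2·(-1) = 3, t = -1 − 2·2 = -5  (check: 314·3 + 182·(-5) = 32)
  q = 1: r = 18, s = -1 − 1·3 = -4, t = 2 − 1·(-5) = 7  (check: 314·(-4) + 182·7 = 18)
  q = 1: r = 14, s = 3 − 1·(-4) = 7, t = -5 − 1·7 = -12  (check: 314·7 + 182·(-12) = 14)
  q = 1: r = 4, s = -4 − 1·7 = -11, t = 7 − 1·(-12) = 19  (check: 314·(-11) + 182·19 = 4)
  q = 3: r = 2, s = 7 − 3·(-11) = 40, t = -12 − 3·19 = -69  (check: 314·40 + 182·(-69) = 2)
The row with r = 2 (the gcd) gives the Bezout coefficients s = 40, t = -69.
Result: 314 · (40) + 182 · (-69) = 2.

gcd(314, 182) = 2; s = 40, t = -69 (check: 314·40 + 182·(-69) = 2).


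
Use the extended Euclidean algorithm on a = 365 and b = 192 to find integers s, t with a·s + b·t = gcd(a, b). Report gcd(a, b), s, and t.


Euclidean algorithm on (365, 192) — divide until remainder is 0:
  365 = 1 · 192 + 173
  192 = 1 · 173 + 19
  173 = 9 · 19 + 2
  19 = 9 · 2 + 1
  2 = 2 · 1 + 0
gcd(365, 192) = 1.
Track Bezout coefficients alongside the remainders: start with r₀ = 365 = a·1 + b·0 (s = 1, t = 0) and r₁ = 192 = a·0 + b·1 (s = 0, t = 1); each new remainder r_{k+1} = r_{k-1} − q_k·r_k inherits s_{k+1} = s_{k-1} − q_k·s_k, t_{k+1} = t_{k-1} − q_k·t_k, so r_k = a·s_k + b·t_k at every step:
  q = 1: r = 173, s = 1 − 1·0 = 1, t = 0 − 1·1 = -1  (check: 365·1 + 192·(-1) = 173)
  q = 1: r = 19, s = 0 − 1·1 = -1, t = 1 − 1·(-1) = 2  (check: 365·(-1) + 192·2 = 19)
  q = 9: r = 2, s = 1 − 9·(-1) = 10, t = -1 − 9·2 = -19  (check: 365·10 + 192·(-19) = 2)
  q = 9: r = 1, s = -1 − 9·10 = -91, t = 2 − 9·(-19) = 173  (check: 365·(-91) + 192·173 = 1)
The row with r = 1 (the gcd) gives the Bezout coefficients s = -91, t = 173.
Result: 365 · (-91) + 192 · (173) = 1.

gcd(365, 192) = 1; s = -91, t = 173 (check: 365·(-91) + 192·173 = 1).


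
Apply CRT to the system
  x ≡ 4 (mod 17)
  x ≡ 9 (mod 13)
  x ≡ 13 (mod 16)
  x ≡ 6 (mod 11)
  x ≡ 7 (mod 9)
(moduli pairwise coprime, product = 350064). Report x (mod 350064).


Product of moduli M = 17 · 13 · 16 · 11 · 9 = 350064.
Merge one congruence at a time:
  Start: x ≡ 4 (mod 17).
  Combine with x ≡ 9 (mod 13); new modulus lcm = 221.
    Write x = 4 + 17·t and substitute into x ≡ 9 (mod 13): 17·t ≡ 9 − 4 = 5 (mod 13).
    Reduce coefficients mod 13: 4·t ≡ 5 (mod 13).
    The inverse of 4 mod 13 is 10 (since 4·10 = 40 = 3·13 + 1), so t ≡ 10·5 = 50 ≡ 11 (mod 13).
    Then x = 4 + 17·11 = 191, valid modulo lcm(17, 13) = 221: x ≡ 191 (mod 221).
  Combine with x ≡ 13 (mod 16); new modulus lcm = 3536.
    Write x = 191 + 221·t and substitute into x ≡ 13 (mod 16): 221·t ≡ 13 − 191 = -178 (mod 16).
    Reduce coefficients mod 16: 13·t ≡ 14 (mod 16).
    The inverse of 13 mod 16 is 5 (since 13·5 = 65 = 4·16 + 1), so t ≡ 5·14 = 70 ≡ 6 (mod 16).
    Then x = 191 + 221·6 = 1517, valid modulo lcm(221, 16) = 3536: x ≡ 1517 (mod 3536).
  Combine with x ≡ 6 (mod 11); new modulus lcm = 38896.
    Write x = 1517 + 3536·t and substitute into x ≡ 6 (mod 11): 3536·t ≡ 6 − 1517 = -1511 (mod 11).
    Reduce coefficients mod 11: 5·t ≡ 7 (mod 11).
    The inverse of 5 mod 11 is 9 (since 5·9 = 45 = 4·11 + 1), so t ≡ 9·7 = 63 ≡ 8 (mod 11).
    Then x = 1517 + 3536·8 = 29805, valid modulo lcm(3536, 11) = 38896: x ≡ 29805 (mod 38896).
  Combine with x ≡ 7 (mod 9); new modulus lcm = 350064.
    Write x = 29805 + 38896·t and substitute into x ≡ 7 (mod 9): 38896·t ≡ 7 − 29805 = -29798 (mod 9).
    Reduce coefficients mod 9: 7·t ≡ 1 (mod 9).
    The inverse of 7 mod 9 is 4 (since 7·4 = 28 = 3·9 + 1), so t ≡ 4·1 = 4 ≡ 4 (mod 9).
    Then x = 29805 + 38896·4 = 185389, valid modulo lcm(38896, 9) = 350064: x ≡ 185389 (mod 350064).
Verify against each original: 185389 mod 17 = 4, 185389 mod 13 = 9, 185389 mod 16 = 13, 185389 mod 11 = 6, 185389 mod 9 = 7.

x ≡ 185389 (mod 350064).


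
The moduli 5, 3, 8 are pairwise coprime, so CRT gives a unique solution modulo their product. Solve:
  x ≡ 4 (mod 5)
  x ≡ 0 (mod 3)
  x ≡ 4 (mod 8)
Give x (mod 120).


Moduli 5, 3, 8 are pairwise coprime; by CRT there is a unique solution modulo M = 5 · 3 · 8 = 120.
Solve pairwise, accumulating the modulus:
  Start with x ≡ 4 (mod 5).
  Combine with x ≡ 0 (mod 3): since gcd(5, 3) = 1, we get a unique residue mod 15.
    Write x = 4 + 5·t and substitute into x ≡ 0 (mod 3): 5·t ≡ 0 − 4 = -4 (mod 3).
    Reduce coefficients mod 3: 2·t ≡ 2 (mod 3).
    The inverse of 2 mod 3 is 2 (since 2·2 = 4 = 1·3 + 1), so t ≡ 2·2 = 4 ≡ 1 (mod 3).
    Then x = 4 + 5·1 = 9, valid modulo lcm(5, 3) = 15: x ≡ 9 (mod 15).
  Combine with x ≡ 4 (mod 8): since gcd(15, 8) = 1, we get a unique residue mod 120.
    Write x = 9 + 15·t and substitute into x ≡ 4 (mod 8): 15·t ≡ 4 − 9 = -5 (mod 8).
    Reduce coefficients mod 8: 7·t ≡ 3 (mod 8).
    The inverse of 7 mod 8 is 7 (since 7·7 = 49 = 6·8 + 1), so t ≡ 7·3 = 21 ≡ 5 (mod 8).
    Then x = 9 + 15·5 = 84, valid modulo lcm(15, 8) = 120: x ≡ 84 (mod 120).
Verify: 84 mod 5 = 4 ✓, 84 mod 3 = 0 ✓, 84 mod 8 = 4 ✓.

x ≡ 84 (mod 120).


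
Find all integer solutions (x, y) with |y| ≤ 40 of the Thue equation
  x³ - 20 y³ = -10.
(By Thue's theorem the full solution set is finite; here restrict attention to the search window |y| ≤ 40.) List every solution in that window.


The equation is x³ - 20y³ = -10. For fixed y, x³ = 20·y³ − 10, so a solution requires the RHS to be a perfect cube.
Strategy: iterate y from -40 to 40, compute RHS = 20·y³ − 10, and check whether it is a (positive or negative) perfect cube.
Check small values of y:
  y = 0: RHS = -10 is not a perfect cube.
  y = 1: RHS = 10 is not a perfect cube.
  y = -1: RHS = -30 is not a perfect cube.
  y = 2: RHS = 150 is not a perfect cube.
  y = -2: RHS = -170 is not a perfect cube.
  y = 3: RHS = 530 is not a perfect cube.
  y = -3: RHS = -550 is not a perfect cube.
Continuing the search up to |y| = 40 finds no solutions either.
No (x, y) in the scanned range satisfies the equation.

No integer solutions with |y| ≤ 40.


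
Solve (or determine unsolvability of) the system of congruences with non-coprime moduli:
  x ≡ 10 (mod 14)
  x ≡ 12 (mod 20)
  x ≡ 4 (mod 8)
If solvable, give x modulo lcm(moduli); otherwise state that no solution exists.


Moduli 14, 20, 8 are not pairwise coprime, so CRT works modulo lcm(m_i) when all pairwise compatibility conditions hold.
Pairwise compatibility: gcd(m_i, m_j) must divide a_i - a_j for every pair.
Merge one congruence at a time:
  Start: x ≡ 10 (mod 14).
  Combine with x ≡ 12 (mod 20): gcd(14, 20) = 2; 12 - 10 = 2, which IS divisible by 2, so compatible.
    Write x = 10 + 14·t and substitute into x ≡ 12 (mod 20): 14·t ≡ 12 − 10 = 2 (mod 20).
    Divide the congruence (and modulus) by g = 2: 7·t ≡ 1 (mod 10).
    The inverse of 7 mod 10 is 3 (since 7·3 = 21 = 2·10 + 1), so t ≡ 3·1 = 3 ≡ 3 (mod 10).
    Then x = 10 + 14·3 = 52, valid modulo lcm(14, 20) = 140: x ≡ 52 (mod 140).
  Combine with x ≡ 4 (mod 8): gcd(140, 8) = 4; 4 - 52 = -48, which IS divisible by 4, so compatible.
    Write x = 52 + 140·t and substitute into x ≡ 4 (mod 8): 140·t ≡ 4 − 52 = -48 (mod 8).
    Divide the congruence (and modulus) by g = 4: 35·t ≡ -12 (mod 2).
    Reduce coefficients mod 2: 1·t ≡ 0 (mod 2).
    So t ≡ 0 (mod 2).
    Then x = 52 + 140·0 = 52, valid modulo lcm(140, 8) = 280: x ≡ 52 (mod 280).
Verify: 52 mod 14 = 10, 52 mod 20 = 12, 52 mod 8 = 4.

x ≡ 52 (mod 280).


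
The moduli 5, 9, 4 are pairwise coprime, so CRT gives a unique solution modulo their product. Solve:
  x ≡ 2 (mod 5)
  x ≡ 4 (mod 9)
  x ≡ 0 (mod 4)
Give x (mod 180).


Moduli 5, 9, 4 are pairwise coprime; by CRT there is a unique solution modulo M = 5 · 9 · 4 = 180.
Solve pairwise, accumulating the modulus:
  Start with x ≡ 2 (mod 5).
  Combine with x ≡ 4 (mod 9): since gcd(5, 9) = 1, we get a unique residue mod 45.
    Write x = 2 + 5·t and substitute into x ≡ 4 (mod 9): 5·t ≡ 4 − 2 = 2 (mod 9).
    The inverse of 5 mod 9 is 2 (since 5·2 = 10 = 1·9 + 1), so t ≡ 2·2 = 4 ≡ 4 (mod 9).
    Then x = 2 + 5·4 = 22, valid modulo lcm(5, 9) = 45: x ≡ 22 (mod 45).
  Combine with x ≡ 0 (mod 4): since gcd(45, 4) = 1, we get a unique residue mod 180.
    Write x = 22 + 45·t and substitute into x ≡ 0 (mod 4): 45·t ≡ 0 − 22 = -22 (mod 4).
    Reduce coefficients mod 4: 1·t ≡ 2 (mod 4).
    So t ≡ 2 (mod 4).
    Then x = 22 + 45·2 = 112, valid modulo lcm(45, 4) = 180: x ≡ 112 (mod 180).
Verify: 112 mod 5 = 2 ✓, 112 mod 9 = 4 ✓, 112 mod 4 = 0 ✓.

x ≡ 112 (mod 180).


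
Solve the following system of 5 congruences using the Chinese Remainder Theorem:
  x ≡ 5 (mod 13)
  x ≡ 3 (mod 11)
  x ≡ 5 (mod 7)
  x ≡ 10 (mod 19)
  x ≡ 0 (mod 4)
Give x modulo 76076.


Product of moduli M = 13 · 11 · 7 · 19 · 4 = 76076.
Merge one congruence at a time:
  Start: x ≡ 5 (mod 13).
  Combine with x ≡ 3 (mod 11); new modulus lcm = 143.
    Write x = 5 + 13·t and substitute into x ≡ 3 (mod 11): 13·t ≡ 3 − 5 = -2 (mod 11).
    Reduce coefficients mod 11: 2·t ≡ 9 (mod 11).
    The inverse of 2 mod 11 is 6 (since 2·6 = 12 = 1·11 + 1), so t ≡ 6·9 = 54 ≡ 10 (mod 11).
    Then x = 5 + 13·10 = 135, valid modulo lcm(13, 11) = 143: x ≡ 135 (mod 143).
  Combine with x ≡ 5 (mod 7); new modulus lcm = 1001.
    Write x = 135 + 143·t and substitute into x ≡ 5 (mod 7): 143·t ≡ 5 − 135 = -130 (mod 7).
    Reduce coefficients mod 7: 3·t ≡ 3 (mod 7).
    The inverse of 3 mod 7 is 5 (since 3·5 = 15 = 2·7 + 1), so t ≡ 5·3 = 15 ≡ 1 (mod 7).
    Then x = 135 + 143·1 = 278, valid modulo lcm(143, 7) = 1001: x ≡ 278 (mod 1001).
  Combine with x ≡ 10 (mod 19); new modulus lcm = 19019.
    Write x = 278 + 1001·t and substitute into x ≡ 10 (mod 19): 1001·t ≡ 10 − 278 = -268 (mod 19).
    Reduce coefficients mod 19: 13·t ≡ 17 (mod 19).
    The inverse of 13 mod 19 is 3 (since 13·3 = 39 = 2·19 + 1), so t ≡ 3·17 = 51 ≡ 13 (mod 19).
    Then x = 278 + 1001·13 = 13291, valid modulo lcm(1001, 19) = 19019: x ≡ 13291 (mod 19019).
  Combine with x ≡ 0 (mod 4); new modulus lcm = 76076.
    Write x = 13291 + 19019·t and substitute into x ≡ 0 (mod 4): 19019·t ≡ 0 − 13291 = -13291 (mod 4).
    Reduce coefficients mod 4: 3·t ≡ 1 (mod 4).
    The inverse of 3 mod 4 is 3 (since 3·3 = 9 = 2·4 + 1), so t ≡ 3·1 = 3 ≡ 3 (mod 4).
    Then x = 13291 + 19019·3 = 70348, valid modulo lcm(19019, 4) = 76076: x ≡ 70348 (mod 76076).
Verify against each original: 70348 mod 13 = 5, 70348 mod 11 = 3, 70348 mod 7 = 5, 70348 mod 19 = 10, 70348 mod 4 = 0.

x ≡ 70348 (mod 76076).


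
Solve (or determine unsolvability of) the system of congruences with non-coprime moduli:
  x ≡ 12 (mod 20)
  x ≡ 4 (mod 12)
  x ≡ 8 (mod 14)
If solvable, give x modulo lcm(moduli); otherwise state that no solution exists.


Moduli 20, 12, 14 are not pairwise coprime, so CRT works modulo lcm(m_i) when all pairwise compatibility conditions hold.
Pairwise compatibility: gcd(m_i, m_j) must divide a_i - a_j for every pair.
Merge one congruence at a time:
  Start: x ≡ 12 (mod 20).
  Combine with x ≡ 4 (mod 12): gcd(20, 12) = 4; 4 - 12 = -8, which IS divisible by 4, so compatible.
    Write x = 12 + 20·t and substitute into x ≡ 4 (mod 12): 20·t ≡ 4 − 12 = -8 (mod 12).
    Divide the congruence (and modulus) by g = 4: 5·t ≡ -2 (mod 3).
    Reduce coefficients mod 3: 2·t ≡ 1 (mod 3).
    The inverse of 2 mod 3 is 2 (since 2·2 = 4 = 1·3 + 1), so t ≡ 2·1 = 2 ≡ 2 (mod 3).
    Then x = 12 + 20·2 = 52, valid modulo lcm(20, 12) = 60: x ≡ 52 (mod 60).
  Combine with x ≡ 8 (mod 14): gcd(60, 14) = 2; 8 - 52 = -44, which IS divisible by 2, so compatible.
    Write x = 52 + 60·t and substitute into x ≡ 8 (mod 14): 60·t ≡ 8 − 52 = -44 (mod 14).
    Divide the congruence (and modulus) by g = 2: 30·t ≡ -22 (mod 7).
    Reduce coefficients mod 7: 2·t ≡ 6 (mod 7).
    The inverse of 2 mod 7 is 4 (since 2·4 = 8 = 1·7 + 1), so t ≡ 4·6 = 24 ≡ 3 (mod 7).
    Then x = 52 + 60·3 = 232, valid modulo lcm(60, 14) = 420: x ≡ 232 (mod 420).
Verify: 232 mod 20 = 12, 232 mod 12 = 4, 232 mod 14 = 8.

x ≡ 232 (mod 420).


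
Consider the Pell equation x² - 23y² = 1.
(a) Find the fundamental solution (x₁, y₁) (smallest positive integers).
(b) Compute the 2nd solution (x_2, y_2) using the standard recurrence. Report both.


Step 1: Find the fundamental solution (x₁, y₁) of x² - 23y² = 1.
  Expand √23 as a continued fraction. a₀ = ⌊√23⌋ = 4; iterate m_{k+1} = d_k·a_k − m_k, d_{k+1} = (23 − m_{k+1}²)/d_k, a_{k+1} = ⌊(a₀ + m_{k+1})/d_{k+1}⌋ (starting m₀ = 0, d₀ = 1), with convergents p_k = a_k·p_{k-1} + p_{k-2}, q_k = a_k·q_{k-1} + q_{k-2} (p₋₁ = 1, q₋₁ = 0):
  k = 0: a₀ = 4; p₀/q₀ = 4/1; p₀² − 23·q₀² = 16 − 23 = -7.
  k = 1: m = 4, d = 7, a = ⌊(4 + 4)/7⌋ = 1; p/q = (1·4 + 1)/(1·1 + 0) = 5/1; p² − 23·q² = 25 − 23 = 2.
  k = 2: m = 3, d = 2, a = ⌊(4 + 3)/2⌋ = 3; p/q = (3·5 + 4)/(3·1 + 1) = 19/4; p² − 23·q² = 361 − 368 = -7.
  k = 3: m = 3, d = 7, a = ⌊(4 + 3)/7⌋ = 1; p/q = (1·19 + 5)/(1·4 + 1) = 24/5; p² − 23·q² = 576 − 575 = 1.
  The first convergent with p² − 23·q² = 1 gives the fundamental solution (x₁, y₁) = (24, 5).
Step 2: Apply the recurrence (x_{n+1}, y_{n+1}) = (x₁x_n + 23y₁y_n, x₁y_n + y₁x_n) repeatedly.
  From (x_1, y_1) = (24, 5): x_2 = 24·24 + 23·5·5 = 1151; y_2 = 24·5 + 5·24 = 240.
Step 3: Verify x_2² - 23·y_2² = 1324801 - 1324800 = 1 (should be 1). ✓

(x_1, y_1) = (24, 5); (x_2, y_2) = (1151, 240).


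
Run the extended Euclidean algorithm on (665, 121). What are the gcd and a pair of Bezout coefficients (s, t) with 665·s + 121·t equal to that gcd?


Euclidean algorithm on (665, 121) — divide until remainder is 0:
  665 = 5 · 121 + 60
  121 = 2 · 60 + 1
  60 = 60 · 1 + 0
gcd(665, 121) = 1.
Track Bezout coefficients alongside the remainders: start with r₀ = 665 = a·1 + b·0 (s = 1, t = 0) and r₁ = 121 = a·0 + b·1 (s = 0, t = 1); each new remainder r_{k+1} = r_{k-1} − q_k·r_k inherits s_{k+1} = s_{k-1} − q_k·s_k, t_{k+1} = t_{k-1} − q_k·t_k, so r_k = a·s_k + b·t_k at every step:
  q = 5: r = 60, s = 1 − 5·0 = 1, t = 0 − 5·1 = -5  (check: 665·1 + 121·(-5) = 60)
  q = 2: r = 1, s = 0 − 2·1 = -2, t = 1 − 2·(-5) = 11  (check: 665·(-2) + 121·11 = 1)
The row with r = 1 (the gcd) gives the Bezout coefficients s = -2, t = 11.
Result: 665 · (-2) + 121 · (11) = 1.

gcd(665, 121) = 1; s = -2, t = 11 (check: 665·(-2) + 121·11 = 1).


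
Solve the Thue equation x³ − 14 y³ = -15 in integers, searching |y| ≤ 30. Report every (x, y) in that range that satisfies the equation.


The equation is x³ - 14y³ = -15. For fixed y, x³ = 14·y³ − 15, so a solution requires the RHS to be a perfect cube.
Strategy: iterate y from -30 to 30, compute RHS = 14·y³ − 15, and check whether it is a (positive or negative) perfect cube.
Check small values of y:
  y = 0: RHS = -15 is not a perfect cube.
  y = 1: RHS = -1 = (-1)³ ⇒ x = -1 works.
  y = -1: RHS = -29 is not a perfect cube.
  y = 2: RHS = 97 is not a perfect cube.
  y = -2: RHS = -127 is not a perfect cube.
  y = 3: RHS = 363 is not a perfect cube.
  y = -3: RHS = -393 is not a perfect cube.
Continuing the search up to |y| = 30 finds no further solutions beyond those listed.
Collected solutions: (-1, 1).

Solutions (with |y| ≤ 30): (-1, 1).


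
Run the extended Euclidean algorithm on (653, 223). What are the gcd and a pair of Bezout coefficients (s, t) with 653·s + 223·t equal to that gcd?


Euclidean algorithm on (653, 223) — divide until remainder is 0:
  653 = 2 · 223 + 207
  223 = 1 · 207 + 16
  207 = 12 · 16 + 15
  16 = 1 · 15 + 1
  15 = 15 · 1 + 0
gcd(653, 223) = 1.
Track Bezout coefficients alongside the remainders: start with r₀ = 653 = a·1 + b·0 (s = 1, t = 0) and r₁ = 223 = a·0 + b·1 (s = 0, t = 1); each new remainder r_{k+1} = r_{k-1} − q_k·r_k inherits s_{k+1} = s_{k-1} − q_k·s_k, t_{k+1} = t_{k-1} − q_k·t_k, so r_k = a·s_k + b·t_k at every step:
  q = 2: r = 207, s = 1 − 2·0 = 1, t = 0 − 2·1 = -2  (check: 653·1 + 223·(-2) = 207)
  q = 1: r = 16, s = 0 − 1·1 = -1, t = 1 − 1·(-2) = 3  (check: 653·(-1) + 223·3 = 16)
  q = 12: r = 15, s = 1 − 12·(-1) = 13, t = -2 − 12·3 = -38  (check: 653·13 + 223·(-38) = 15)
  q = 1: r = 1, s = -1 − 1·13 = -14, t = 3 − 1·(-38) = 41  (check: 653·(-14) + 223·41 = 1)
The row with r = 1 (the gcd) gives the Bezout coefficients s = -14, t = 41.
Result: 653 · (-14) + 223 · (41) = 1.

gcd(653, 223) = 1; s = -14, t = 41 (check: 653·(-14) + 223·41 = 1).


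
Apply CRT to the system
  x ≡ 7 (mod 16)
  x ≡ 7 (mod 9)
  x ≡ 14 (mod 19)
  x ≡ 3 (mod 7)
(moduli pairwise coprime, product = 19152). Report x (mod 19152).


Product of moduli M = 16 · 9 · 19 · 7 = 19152.
Merge one congruence at a time:
  Start: x ≡ 7 (mod 16).
  Combine with x ≡ 7 (mod 9); new modulus lcm = 144.
    Write x = 7 + 16·t and substitute into x ≡ 7 (mod 9): 16·t ≡ 7 − 7 = 0 (mod 9).
    Reduce coefficients mod 9: 7·t ≡ 0 (mod 9).
    The inverse of 7 mod 9 is 4 (since 7·4 = 28 = 3·9 + 1), so t ≡ 4·0 = 0 ≡ 0 (mod 9).
    Then x = 7 + 16·0 = 7, valid modulo lcm(16, 9) = 144: x ≡ 7 (mod 144).
  Combine with x ≡ 14 (mod 19); new modulus lcm = 2736.
    Write x = 7 + 144·t and substitute into x ≡ 14 (mod 19): 144·t ≡ 14 − 7 = 7 (mod 19).
    Reduce coefficients mod 19: 11·t ≡ 7 (mod 19).
    The inverse of 11 mod 19 is 7 (since 11·7 = 77 = 4·19 + 1), so t ≡ 7·7 = 49 ≡ 11 (mod 19).
    Then x = 7 + 144·11 = 1591, valid modulo lcm(144, 19) = 2736: x ≡ 1591 (mod 2736).
  Combine with x ≡ 3 (mod 7); new modulus lcm = 19152.
    Write x = 1591 + 2736·t and substitute into x ≡ 3 (mod 7): 2736·t ≡ 3 − 1591 = -1588 (mod 7).
    Reduce coefficients mod 7: 6·t ≡ 1 (mod 7).
    The inverse of 6 mod 7 is 6 (since 6·6 = 36 = 5·7 + 1), so t ≡ 6·1 = 6 ≡ 6 (mod 7).
    Then x = 1591 + 2736·6 = 18007, valid modulo lcm(2736, 7) = 19152: x ≡ 18007 (mod 19152).
Verify against each original: 18007 mod 16 = 7, 18007 mod 9 = 7, 18007 mod 19 = 14, 18007 mod 7 = 3.

x ≡ 18007 (mod 19152).


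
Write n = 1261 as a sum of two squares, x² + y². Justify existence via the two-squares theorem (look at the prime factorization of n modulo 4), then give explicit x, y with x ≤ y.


Step 1: Factor n = 1261 = 13 · 97.
Step 2: Check the mod-4 condition on each prime factor: 13 ≡ 1 (mod 4), exponent 1; 97 ≡ 1 (mod 4), exponent 1.
All primes ≡ 3 (mod 4) appear to even exponent (or don't appear), so by the two-squares theorem n IS expressible as a sum of two squares.
Step 3: Build a representation. Here n = 13 · 97 is a product of primes ≡ 1 (mod 4). Each prime p ≡ 1 (mod 4) is itself a sum of two squares; find a² by testing p − a² for a perfect square:
  13: 13 − 1² = 12, 13 − 2² = 9 = 3² ⇒ 13 = 2² + 3².
  97: 97 − 1² = 96, 97 − 2² = 93, 97 − 3² = 88, 97 − 4² = 81 = 9² ⇒ 97 = 4² + 9².
  Combine using the Brahmagupta–Fibonacci identity (a² + b²)(c² + d²) = (ac − bd)² + (ad + bc)² = (ac + bd)² + (ad − bc)²:
  13 · 97 = 1261: from (2² + 3²)(4² + 9²), take (2·4 − 3·9, 2·9 + 3·4) = (8 − 27, 18 + 12) = (-19, 30); dropping signs (only squares matter) gives (19, 30); check 19² + 30² = 361 + 900 = 1261 ✓.
Step 4: Order so x ≤ y and verify: 19² + 30² = 361 + 900 = 1261 = n. ✓

n = 1261 = 19² + 30² (one valid representation with x ≤ y).


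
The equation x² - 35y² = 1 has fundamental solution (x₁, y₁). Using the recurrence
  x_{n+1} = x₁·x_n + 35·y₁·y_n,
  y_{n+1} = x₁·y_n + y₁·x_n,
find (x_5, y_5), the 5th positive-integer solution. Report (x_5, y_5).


Step 1: Find the fundamental solution (x₁, y₁) of x² - 35y² = 1.
  Expand √35 as a continued fraction. a₀ = ⌊√35⌋ = 5; iterate m_{k+1} = d_k·a_k − m_k, d_{k+1} = (35 − m_{k+1}²)/d_k, a_{k+1} = ⌊(a₀ + m_{k+1})/d_{k+1}⌋ (starting m₀ = 0, d₀ = 1), with convergents p_k = a_k·p_{k-1} + p_{k-2}, q_k = a_k·q_{k-1} + q_{k-2} (p₋₁ = 1, q₋₁ = 0):
  k = 0: a₀ = 5; p₀/q₀ = 5/1; p₀² − 35·q₀² = 25 − 35 = -10.
  k = 1: m = 5, d = 10, a = ⌊(5 + 5)/10⌋ = 1; p/q = (1·5 + 1)/(1·1 + 0) = 6/1; p² − 35·q² = 36 − 35 = 1.
  The first convergent with p² − 35·q² = 1 gives the fundamental solution (x₁, y₁) = (6, 1).
Step 2: Apply the recurrence (x_{n+1}, y_{n+1}) = (x₁x_n + 35y₁y_n, x₁y_n + y₁x_n) repeatedly.
  From (x_1, y_1) = (6, 1): x_2 = 6·6 + 35·1·1 = 71; y_2 = 6·1 + 1·6 = 12.
  From (x_2, y_2) = (71, 12): x_3 = 6·71 + 35·1·12 = 846; y_3 = 6·12 + 1·71 = 143.
  From (x_3, y_3) = (846, 143): x_4 = 6·846 + 35·1·143 = 10081; y_4 = 6·143 + 1·846 = 1704.
  From (x_4, y_4) = (10081, 1704): x_5 = 6·10081 + 35·1·1704 = 120126; y_5 = 6·1704 + 1·10081 = 20305.
Step 3: Verify x_5² - 35·y_5² = 14430255876 - 14430255875 = 1 (should be 1). ✓

(x_1, y_1) = (6, 1); (x_5, y_5) = (120126, 20305).


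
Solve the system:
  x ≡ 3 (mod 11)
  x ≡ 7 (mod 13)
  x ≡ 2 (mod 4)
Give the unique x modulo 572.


Moduli 11, 13, 4 are pairwise coprime; by CRT there is a unique solution modulo M = 11 · 13 · 4 = 572.
Solve pairwise, accumulating the modulus:
  Start with x ≡ 3 (mod 11).
  Combine with x ≡ 7 (mod 13): since gcd(11, 13) = 1, we get a unique residue mod 143.
    Write x = 3 + 11·t and substitute into x ≡ 7 (mod 13): 11·t ≡ 7 − 3 = 4 (mod 13).
    The inverse of 11 mod 13 is 6 (since 11·6 = 66 = 5·13 + 1), so t ≡ 6·4 = 24 ≡ 11 (mod 13).
    Then x = 3 + 11·11 = 124, valid modulo lcm(11, 13) = 143: x ≡ 124 (mod 143).
  Combine with x ≡ 2 (mod 4): since gcd(143, 4) = 1, we get a unique residue mod 572.
    Write x = 124 + 143·t and substitute into x ≡ 2 (mod 4): 143·t ≡ 2 − 124 = -122 (mod 4).
    Reduce coefficients mod 4: 3·t ≡ 2 (mod 4).
    The inverse of 3 mod 4 is 3 (since 3·3 = 9 = 2·4 + 1), so t ≡ 3·2 = 6 ≡ 2 (mod 4).
    Then x = 124 + 143·2 = 410, valid modulo lcm(143, 4) = 572: x ≡ 410 (mod 572).
Verify: 410 mod 11 = 3 ✓, 410 mod 13 = 7 ✓, 410 mod 4 = 2 ✓.

x ≡ 410 (mod 572).


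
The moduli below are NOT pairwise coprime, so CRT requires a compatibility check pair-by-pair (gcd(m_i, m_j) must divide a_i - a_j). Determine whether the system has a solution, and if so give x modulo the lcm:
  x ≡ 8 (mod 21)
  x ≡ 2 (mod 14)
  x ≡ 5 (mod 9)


Moduli 21, 14, 9 are not pairwise coprime, so CRT works modulo lcm(m_i) when all pairwise compatibility conditions hold.
Pairwise compatibility: gcd(m_i, m_j) must divide a_i - a_j for every pair.
Merge one congruence at a time:
  Start: x ≡ 8 (mod 21).
  Combine with x ≡ 2 (mod 14): gcd(21, 14) = 7, and 2 - 8 = -6 is NOT divisible by 7.
    ⇒ system is inconsistent (no integer solution).

No solution (the system is inconsistent).


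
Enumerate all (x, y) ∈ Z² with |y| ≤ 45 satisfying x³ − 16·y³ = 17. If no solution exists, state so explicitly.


The equation is x³ - 16y³ = 17. For fixed y, x³ = 16·y³ + 17, so a solution requires the RHS to be a perfect cube.
Strategy: iterate y from -45 to 45, compute RHS = 16·y³ + 17, and check whether it is a (positive or negative) perfect cube.
Check small values of y:
  y = 0: RHS = 17 is not a perfect cube.
  y = 1: RHS = 33 is not a perfect cube.
  y = -1: RHS = 1 = (1)³ ⇒ x = 1 works.
  y = 2: RHS = 145 is not a perfect cube.
  y = -2: RHS = -111 is not a perfect cube.
  y = 3: RHS = 449 is not a perfect cube.
  y = -3: RHS = -415 is not a perfect cube.
Continuing the search up to |y| = 45 finds no further solutions beyond those listed.
Collected solutions: (1, -1).

Solutions (with |y| ≤ 45): (1, -1).


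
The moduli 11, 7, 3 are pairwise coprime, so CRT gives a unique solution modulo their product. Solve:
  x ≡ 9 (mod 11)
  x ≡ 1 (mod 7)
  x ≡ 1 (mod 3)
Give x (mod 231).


Moduli 11, 7, 3 are pairwise coprime; by CRT there is a unique solution modulo M = 11 · 7 · 3 = 231.
Solve pairwise, accumulating the modulus:
  Start with x ≡ 9 (mod 11).
  Combine with x ≡ 1 (mod 7): since gcd(11, 7) = 1, we get a unique residue mod 77.
    Write x = 9 + 11·t and substitute into x ≡ 1 (mod 7): 11·t ≡ 1 − 9 = -8 (mod 7).
    Reduce coefficients mod 7: 4·t ≡ 6 (mod 7).
    The inverse of 4 mod 7 is 2 (since 4·2 = 8 = 1·7 + 1), so t ≡ 2·6 = 12 ≡ 5 (mod 7).
    Then x = 9 + 11·5 = 64, valid modulo lcm(11, 7) = 77: x ≡ 64 (mod 77).
  Combine with x ≡ 1 (mod 3): since gcd(77, 3) = 1, we get a unique residue mod 231.
    Write x = 64 + 77·t and substitute into x ≡ 1 (mod 3): 77·t ≡ 1 − 64 = -63 (mod 3).
    Reduce coefficients mod 3: 2·t ≡ 0 (mod 3).
    The inverse of 2 mod 3 is 2 (since 2·2 = 4 = 1·3 + 1), so t ≡ 2·0 = 0 ≡ 0 (mod 3).
    Then x = 64 + 77·0 = 64, valid modulo lcm(77, 3) = 231: x ≡ 64 (mod 231).
Verify: 64 mod 11 = 9 ✓, 64 mod 7 = 1 ✓, 64 mod 3 = 1 ✓.

x ≡ 64 (mod 231).


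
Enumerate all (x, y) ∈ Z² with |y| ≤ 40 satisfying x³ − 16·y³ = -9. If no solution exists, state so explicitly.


The equation is x³ - 16y³ = -9. For fixed y, x³ = 16·y³ − 9, so a solution requires the RHS to be a perfect cube.
Strategy: iterate y from -40 to 40, compute RHS = 16·y³ − 9, and check whether it is a (positive or negative) perfect cube.
Check small values of y:
  y = 0: RHS = -9 is not a perfect cube.
  y = 1: RHS = 7 is not a perfect cube.
  y = -1: RHS = -25 is not a perfect cube.
  y = 2: RHS = 119 is not a perfect cube.
  y = -2: RHS = -137 is not a perfect cube.
  y = 3: RHS = 423 is not a perfect cube.
  y = -3: RHS = -441 is not a perfect cube.
Continuing the search up to |y| = 40 finds no solutions either.
No (x, y) in the scanned range satisfies the equation.

No integer solutions with |y| ≤ 40.


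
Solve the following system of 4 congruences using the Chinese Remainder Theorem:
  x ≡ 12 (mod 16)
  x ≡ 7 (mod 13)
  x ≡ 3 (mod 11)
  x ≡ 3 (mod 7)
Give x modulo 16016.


Product of moduli M = 16 · 13 · 11 · 7 = 16016.
Merge one congruence at a time:
  Start: x ≡ 12 (mod 16).
  Combine with x ≡ 7 (mod 13); new modulus lcm = 208.
    Write x = 12 + 16·t and substitute into x ≡ 7 (mod 13): 16·t ≡ 7 − 12 = -5 (mod 13).
    Reduce coefficients mod 13: 3·t ≡ 8 (mod 13).
    The inverse of 3 mod 13 is 9 (since 3·9 = 27 = 2·13 + 1), so t ≡ 9·8 = 72 ≡ 7 (mod 13).
    Then x = 12 + 16·7 = 124, valid modulo lcm(16, 13) = 208: x ≡ 124 (mod 208).
  Combine with x ≡ 3 (mod 11); new modulus lcm = 2288.
    Write x = 124 + 208·t and substitute into x ≡ 3 (mod 11): 208·t ≡ 3 − 124 = -121 (mod 11).
    Reduce coefficients mod 11: 10·t ≡ 0 (mod 11).
    The inverse of 10 mod 11 is 10 (since 10·10 = 100 = 9·11 + 1), so t ≡ 10·0 = 0 ≡ 0 (mod 11).
    Then x = 124 + 208·0 = 124, valid modulo lcm(208, 11) = 2288: x ≡ 124 (mod 2288).
  Combine with x ≡ 3 (mod 7); new modulus lcm = 16016.
    Write x = 124 + 2288·t and substitute into x ≡ 3 (mod 7): 2288·t ≡ 3 − 124 = -121 (mod 7).
    Reduce coefficients mod 7: 6·t ≡ 5 (mod 7).
    The inverse of 6 mod 7 is 6 (since 6·6 = 36 = 5·7 + 1), so t ≡ 6·5 = 30 ≡ 2 (mod 7).
    Then x = 124 + 2288·2 = 4700, valid modulo lcm(2288, 7) = 16016: x ≡ 4700 (mod 16016).
Verify against each original: 4700 mod 16 = 12, 4700 mod 13 = 7, 4700 mod 11 = 3, 4700 mod 7 = 3.

x ≡ 4700 (mod 16016).


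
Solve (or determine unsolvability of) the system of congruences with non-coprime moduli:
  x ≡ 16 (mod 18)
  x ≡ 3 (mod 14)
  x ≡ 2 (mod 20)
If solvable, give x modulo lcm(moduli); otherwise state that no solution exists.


Moduli 18, 14, 20 are not pairwise coprime, so CRT works modulo lcm(m_i) when all pairwise compatibility conditions hold.
Pairwise compatibility: gcd(m_i, m_j) must divide a_i - a_j for every pair.
Merge one congruence at a time:
  Start: x ≡ 16 (mod 18).
  Combine with x ≡ 3 (mod 14): gcd(18, 14) = 2, and 3 - 16 = -13 is NOT divisible by 2.
    ⇒ system is inconsistent (no integer solution).

No solution (the system is inconsistent).


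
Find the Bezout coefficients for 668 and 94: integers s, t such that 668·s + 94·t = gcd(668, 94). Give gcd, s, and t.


Euclidean algorithm on (668, 94) — divide until remainder is 0:
  668 = 7 · 94 + 10
  94 = 9 · 10 + 4
  10 = 2 · 4 + 2
  4 = 2 · 2 + 0
gcd(668, 94) = 2.
Track Bezout coefficients alongside the remainders: start with r₀ = 668 = a·1 + b·0 (s = 1, t = 0) and r₁ = 94 = a·0 + b·1 (s = 0, t = 1); each new remainder r_{k+1} = r_{k-1} − q_k·r_k inherits s_{k+1} = s_{k-1} − q_k·s_k, t_{k+1} = t_{k-1} − q_k·t_k, so r_k = a·s_k + b·t_k at every step:
  q = 7: r = 10, s = 1 − 7·0 = 1, t = 0 − 7·1 = -7  (check: 668·1 + 94·(-7) = 10)
  q = 9: r = 4, s = 0 − 9·1 = -9, t = 1 − 9·(-7) = 64  (check: 668·(-9) + 94·64 = 4)
  q = 2: r = 2, s = 1 − 2·(-9) = 19, t = -7 − 2·64 = -135  (check: 668·19 + 94·(-135) = 2)
The row with r = 2 (the gcd) gives the Bezout coefficients s = 19, t = -135.
Result: 668 · (19) + 94 · (-135) = 2.

gcd(668, 94) = 2; s = 19, t = -135 (check: 668·19 + 94·(-135) = 2).


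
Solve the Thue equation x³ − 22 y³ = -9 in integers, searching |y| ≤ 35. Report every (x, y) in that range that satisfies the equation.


The equation is x³ - 22y³ = -9. For fixed y, x³ = 22·y³ − 9, so a solution requires the RHS to be a perfect cube.
Strategy: iterate y from -35 to 35, compute RHS = 22·y³ − 9, and check whether it is a (positive or negative) perfect cube.
Check small values of y:
  y = 0: RHS = -9 is not a perfect cube.
  y = 1: RHS = 13 is not a perfect cube.
  y = -1: RHS = -31 is not a perfect cube.
  y = 2: RHS = 167 is not a perfect cube.
  y = -2: RHS = -185 is not a perfect cube.
  y = 3: RHS = 585 is not a perfect cube.
  y = -3: RHS = -603 is not a perfect cube.
Continuing the search up to |y| = 35 finds no solutions either.
No (x, y) in the scanned range satisfies the equation.

No integer solutions with |y| ≤ 35.


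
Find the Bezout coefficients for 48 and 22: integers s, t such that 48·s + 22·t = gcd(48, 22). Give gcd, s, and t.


Euclidean algorithm on (48, 22) — divide until remainder is 0:
  48 = 2 · 22 + 4
  22 = 5 · 4 + 2
  4 = 2 · 2 + 0
gcd(48, 22) = 2.
Track Bezout coefficients alongside the remainders: start with r₀ = 48 = a·1 + b·0 (s = 1, t = 0) and r₁ = 22 = a·0 + b·1 (s = 0, t = 1); each new remainder r_{k+1} = r_{k-1} − q_k·r_k inherits s_{k+1} = s_{k-1} − q_k·s_k, t_{k+1} = t_{k-1} − q_k·t_k, so r_k = a·s_k + b·t_k at every step:
  q = 2: r = 4, s = 1 − 2·0 = 1, t = 0 − 2·1 = -2  (check: 48·1 + 22·(-2) = 4)
  q = 5: r = 2, s = 0 − 5·1 = -5, t = 1 − 5·(-2) = 11  (check: 48·(-5) + 22·11 = 2)
The row with r = 2 (the gcd) gives the Bezout coefficients s = -5, t = 11.
Result: 48 · (-5) + 22 · (11) = 2.

gcd(48, 22) = 2; s = -5, t = 11 (check: 48·(-5) + 22·11 = 2).


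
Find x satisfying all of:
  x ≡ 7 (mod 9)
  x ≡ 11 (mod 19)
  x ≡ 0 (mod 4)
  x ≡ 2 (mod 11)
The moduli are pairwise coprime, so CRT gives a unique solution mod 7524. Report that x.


Product of moduli M = 9 · 19 · 4 · 11 = 7524.
Merge one congruence at a time:
  Start: x ≡ 7 (mod 9).
  Combine with x ≡ 11 (mod 19); new modulus lcm = 171.
    Write x = 7 + 9·t and substitute into x ≡ 11 (mod 19): 9·t ≡ 11 − 7 = 4 (mod 19).
    The inverse of 9 mod 19 is 17 (since 9·17 = 153 = 8·19 + 1), so t ≡ 17·4 = 68 ≡ 11 (mod 19).
    Then x = 7 + 9·11 = 106, valid modulo lcm(9, 19) = 171: x ≡ 106 (mod 171).
  Combine with x ≡ 0 (mod 4); new modulus lcm = 684.
    Write x = 106 + 171·t and substitute into x ≡ 0 (mod 4): 171·t ≡ 0 − 106 = -106 (mod 4).
    Reduce coefficients mod 4: 3·t ≡ 2 (mod 4).
    The inverse of 3 mod 4 is 3 (since 3·3 = 9 = 2·4 + 1), so t ≡ 3·2 = 6 ≡ 2 (mod 4).
    Then x = 106 + 171·2 = 448, valid modulo lcm(171, 4) = 684: x ≡ 448 (mod 684).
  Combine with x ≡ 2 (mod 11); new modulus lcm = 7524.
    Write x = 448 + 684·t and substitute into x ≡ 2 (mod 11): 684·t ≡ 2 − 448 = -446 (mod 11).
    Reduce coefficients mod 11: 2·t ≡ 5 (mod 11).
    The inverse of 2 mod 11 is 6 (since 2·6 = 12 = 1·11 + 1), so t ≡ 6·5 = 30 ≡ 8 (mod 11).
    Then x = 448 + 684·8 = 5920, valid modulo lcm(684, 11) = 7524: x ≡ 5920 (mod 7524).
Verify against each original: 5920 mod 9 = 7, 5920 mod 19 = 11, 5920 mod 4 = 0, 5920 mod 11 = 2.

x ≡ 5920 (mod 7524).


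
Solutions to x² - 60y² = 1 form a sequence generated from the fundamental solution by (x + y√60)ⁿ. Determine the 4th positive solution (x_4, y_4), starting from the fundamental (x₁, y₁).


Step 1: Find the fundamental solution (x₁, y₁) of x² - 60y² = 1.
  Expand √60 as a continued fraction. a₀ = ⌊√60⌋ = 7; iterate m_{k+1} = d_k·a_k − m_k, d_{k+1} = (60 − m_{k+1}²)/d_k, a_{k+1} = ⌊(a₀ + m_{k+1})/d_{k+1}⌋ (starting m₀ = 0, d₀ = 1), with convergents p_k = a_k·p_{k-1} + p_{k-2}, q_k = a_k·q_{k-1} + q_{k-2} (p₋₁ = 1, q₋₁ = 0):
  k = 0: a₀ = 7; p₀/q₀ = 7/1; p₀² − 60·q₀² = 49 − 60 = -11.
  k = 1: m = 7, d = 11, a = ⌊(7 + 7)/11⌋ = 1; p/q = (1·7 + 1)/(1·1 + 0) = 8/1; p² − 60·q² = 64 − 60 = 4.
  k = 2: m = 4, d = 4, a = ⌊(7 + 4)/4⌋ = 2; p/q = (2·8 + 7)/(2·1 + 1) = 23/3; p² − 60·q² = 529 − 540 = -11.
  k = 3: m = 4, d = 11, a = ⌊(7 + 4)/11⌋ = 1; p/q = (1·23 + 8)/(1·3 + 1) = 31/4; p² − 60·q² = 961 − 960 = 1.
  The first convergent with p² − 60·q² = 1 gives the fundamental solution (x₁, y₁) = (31, 4).
Step 2: Apply the recurrence (x_{n+1}, y_{n+1}) = (x₁x_n + 60y₁y_n, x₁y_n + y₁x_n) repeatedly.
  From (x_1, y_1) = (31, 4): x_2 = 31·31 + 60·4·4 = 1921; y_2 = 31·4 + 4·31 = 248.
  From (x_2, y_2) = (1921, 248): x_3 = 31·1921 + 60·4·248 = 119071; y_3 = 31·248 + 4·1921 = 15372.
  From (x_3, y_3) = (119071, 15372): x_4 = 31·119071 + 60·4·15372 = 7380481; y_4 = 31·15372 + 4·119071 = 952816.
Step 3: Verify x_4² - 60·y_4² = 54471499791361 - 54471499791360 = 1 (should be 1). ✓

(x_1, y_1) = (31, 4); (x_4, y_4) = (7380481, 952816).


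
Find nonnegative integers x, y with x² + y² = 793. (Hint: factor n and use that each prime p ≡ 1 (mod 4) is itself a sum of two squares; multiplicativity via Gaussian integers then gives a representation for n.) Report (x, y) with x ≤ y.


Step 1: Factor n = 793 = 13 · 61.
Step 2: Check the mod-4 condition on each prime factor: 13 ≡ 1 (mod 4), exponent 1; 61 ≡ 1 (mod 4), exponent 1.
All primes ≡ 3 (mod 4) appear to even exponent (or don't appear), so by the two-squares theorem n IS expressible as a sum of two squares.
Step 3: Build a representation. Here n = 13 · 61 is a product of primes ≡ 1 (mod 4). Each prime p ≡ 1 (mod 4) is itself a sum of two squares; find a² by testing p − a² for a perfect square:
  13: 13 − 1² = 12, 13 − 2² = 9 = 3² ⇒ 13 = 2² + 3².
  61: 61 − 1² = 60, 61 − 2² = 57, 61 − 3² = 52, 61 − 4² = 45, 61 − 5² = 36 = 6² ⇒ 61 = 5² + 6².
  Combine using the Brahmagupta–Fibonacci identity (a² + b²)(c² + d²) = (ac − bd)² + (ad + bc)² = (ac + bd)² + (ad − bc)²:
  13 · 61 = 793: from (2² + 3²)(5² + 6²), take (2·5 − 3·6, 2·6 + 3·5) = (10 − 18, 12 + 15) = (-8, 27); dropping signs (only squares matter) gives (8, 27); check 8² + 27² = 64 + 729 = 793 ✓.
Step 4: Order so x ≤ y and verify: 8² + 27² = 64 + 729 = 793 = n. ✓

n = 793 = 8² + 27² (one valid representation with x ≤ y).
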